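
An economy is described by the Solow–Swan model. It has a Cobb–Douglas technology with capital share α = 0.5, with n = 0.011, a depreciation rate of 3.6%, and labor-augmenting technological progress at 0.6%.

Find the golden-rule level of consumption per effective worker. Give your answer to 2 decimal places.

At the golden rule, f'(k) = n + g + δ, so α·k^(α−1) = n + g + δ and k_gold = (α/(n + g + δ))^(1/(1−α)).
k_gold = (0.5/0.053)^(1/0.5) = 9.4340^2 ≈ 89.0004
c_gold = f(k_gold) − (n + g + δ)·k_gold = 9.4340 − 0.053×89.0004 ≈ 4.7170

c_gold ≈ 4.72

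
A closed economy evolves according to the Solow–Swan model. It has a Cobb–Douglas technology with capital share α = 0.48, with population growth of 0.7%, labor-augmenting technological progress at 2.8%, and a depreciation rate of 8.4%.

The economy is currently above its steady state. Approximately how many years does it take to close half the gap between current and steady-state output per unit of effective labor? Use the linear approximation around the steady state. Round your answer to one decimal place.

Near the steady state the convergence rate is λ = (1 − α)(n + g + δ).
λ = (1 − 0.48) × 0.119 = 0.52 × 0.119 = 0.06188
Half-life = ln 2 / λ = 0.6931 / 0.06188 ≈ 11.20 years

about 11.2 years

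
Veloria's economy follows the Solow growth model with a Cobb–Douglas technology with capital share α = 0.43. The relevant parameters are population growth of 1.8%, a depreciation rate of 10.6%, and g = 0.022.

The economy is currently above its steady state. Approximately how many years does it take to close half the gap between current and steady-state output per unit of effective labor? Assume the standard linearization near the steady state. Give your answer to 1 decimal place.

t_½ ≈ 8.3 years

Near the steady state the convergence rate is λ = (1 − α)(n + g + δ).
λ = (1 − 0.43) × 0.146 = 0.57 × 0.146 = 0.08322
Half-life = ln 2 / λ = 0.6931 / 0.08322 ≈ 8.33 years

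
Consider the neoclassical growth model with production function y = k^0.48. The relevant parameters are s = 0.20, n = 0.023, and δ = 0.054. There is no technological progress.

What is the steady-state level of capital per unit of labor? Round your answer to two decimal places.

At the steady state, Δk = 0, so s·k^α = (n + δ)·k.
Rearranging, k^(1−α) = s / (n + δ).
k^0.52 = 0.20 / (0.023 + 0.054) = 0.20 / 0.077 = 2.5974
k* = 2.5974^(1/0.52) ≈ 6.2689

k* = 6.27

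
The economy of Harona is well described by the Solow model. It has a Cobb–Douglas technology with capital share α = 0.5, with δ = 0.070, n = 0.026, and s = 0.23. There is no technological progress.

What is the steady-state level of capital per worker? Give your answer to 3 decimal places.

At the steady state, Δk = 0, so s·k^α = (n + δ)·k.
Rearranging, k^(1−α) = s / (n + δ).
k^0.5 = 0.23 / (0.026 + 0.070) = 0.23 / 0.096 = 2.3958
k* = 2.3958^(1/0.5) ≈ 5.7399

k* = 5.740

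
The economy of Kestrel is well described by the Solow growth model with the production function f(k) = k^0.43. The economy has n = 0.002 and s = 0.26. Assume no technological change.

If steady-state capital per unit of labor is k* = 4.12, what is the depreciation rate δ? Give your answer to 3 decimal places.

δ ≈ 0.114

At the steady state, Δk = 0, so s·k^α = (n + δ)·k.
So s / (n + δ) = (k*)^(1−α) = 4.12^0.57 = 2.2413.
Therefore n + δ = s / 2.2413 = 0.26 / 2.2413 = 0.1160, so δ = 0.1160 − 0.002 = 0.1140.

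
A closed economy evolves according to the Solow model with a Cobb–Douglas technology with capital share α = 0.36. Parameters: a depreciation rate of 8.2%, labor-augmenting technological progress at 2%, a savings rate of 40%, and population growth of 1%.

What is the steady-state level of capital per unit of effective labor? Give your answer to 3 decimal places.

k* ≈ 7.308

In steady state, investment equals break-even investment: s·k^α = (n + g + δ)·k.
Rearranging, k^(1−α) = s / (n + g + δ).
k^0.64 = 0.40 / (0.010 + 0.020 + 0.082) = 0.40 / 0.112 = 3.5714
k* = 3.5714^(1/0.64) ≈ 7.3082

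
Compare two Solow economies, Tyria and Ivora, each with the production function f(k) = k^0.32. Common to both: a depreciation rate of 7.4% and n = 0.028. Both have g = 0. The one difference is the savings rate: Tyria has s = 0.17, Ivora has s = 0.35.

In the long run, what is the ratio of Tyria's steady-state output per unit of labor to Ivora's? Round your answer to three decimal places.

y*_T / y*_I ≈ 0.712

Steady-state y* = [s/(n + δ)]^(α/(1−α)), so the ratio is [ (s_T/(n + δ)_T) / (s_I/(n + δ)_I) ]^0.4706.
s_T/(n + δ)_T = 0.17/0.102 = 1.6667; s_I/(n + δ)_I = 0.35/0.102 = 3.4314.
Ratio = (1.6667/3.4314)^0.4706 = 0.4857^0.4706 ≈ 0.7119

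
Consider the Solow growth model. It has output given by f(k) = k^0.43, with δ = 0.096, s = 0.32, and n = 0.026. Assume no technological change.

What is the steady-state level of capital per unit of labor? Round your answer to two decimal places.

In steady state, investment equals break-even investment: s·k^α = (n + δ)·k.
Dividing both sides by k: k^(1−α) = s / (n + δ).
k^0.57 = 0.32 / (0.026 + 0.096) = 0.32 / 0.122 = 2.6230
k* = 2.6230^(1/0.57) ≈ 5.4292

k* ≈ 5.43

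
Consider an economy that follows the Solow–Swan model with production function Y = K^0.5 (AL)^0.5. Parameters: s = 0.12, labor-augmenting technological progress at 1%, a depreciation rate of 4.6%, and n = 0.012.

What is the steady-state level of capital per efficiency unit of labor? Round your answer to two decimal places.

k* ≈ 3.11

In steady state, investment equals break-even investment: s·k^α = (n + g + δ)·k.
Rearranging, k^(1−α) = s / (n + g + δ).
k^0.5 = 0.12 / (0.012 + 0.010 + 0.046) = 0.12 / 0.068 = 1.7647
k* = 1.7647^(1/0.5) ≈ 3.1142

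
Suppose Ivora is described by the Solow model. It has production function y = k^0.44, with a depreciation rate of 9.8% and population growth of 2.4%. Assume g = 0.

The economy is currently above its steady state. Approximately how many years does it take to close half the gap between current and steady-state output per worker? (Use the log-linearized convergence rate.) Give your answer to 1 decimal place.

Near the steady state the convergence rate is λ = (1 − α)(n + δ).
λ = (1 − 0.44) × 0.122 = 0.56 × 0.122 = 0.06832
Half-life = ln 2 / λ = 0.6931 / 0.06832 ≈ 10.14 years

about 10.1 years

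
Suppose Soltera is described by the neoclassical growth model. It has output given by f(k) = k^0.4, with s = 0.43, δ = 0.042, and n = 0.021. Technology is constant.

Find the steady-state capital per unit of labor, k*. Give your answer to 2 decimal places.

In steady state, investment equals break-even investment: s·k^α = (n + δ)·k.
Dividing both sides by k: k^(1−α) = s / (n + δ).
k^0.6 = 0.43 / (0.021 + 0.042) = 0.43 / 0.063 = 6.8254
k* = 6.8254^(1/0.6) ≈ 24.5592

k* ≈ 24.56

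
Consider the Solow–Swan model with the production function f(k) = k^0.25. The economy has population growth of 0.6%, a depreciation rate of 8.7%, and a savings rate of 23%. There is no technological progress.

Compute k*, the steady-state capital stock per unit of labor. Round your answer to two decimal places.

k* = 3.34

Steady state requires s·f(k) = (n + δ)·k, i.e. s·k^α = (n + δ)·k.
Rearranging, k^(1−α) = s / (n + δ).
k^0.75 = 0.23 / (0.006 + 0.087) = 0.23 / 0.093 = 2.4731
k* = 2.4731^(1/0.75) ≈ 3.3444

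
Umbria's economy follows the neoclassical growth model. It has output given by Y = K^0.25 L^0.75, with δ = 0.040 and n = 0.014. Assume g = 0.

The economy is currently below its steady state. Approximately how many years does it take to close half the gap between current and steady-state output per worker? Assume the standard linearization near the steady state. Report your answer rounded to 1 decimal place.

half-life ≈ 17.1 years

Near the steady state the convergence rate is λ = (1 − α)(n + δ).
λ = (1 − 0.25) × 0.054 = 0.75 × 0.054 = 0.0405
Half-life = ln 2 / λ = 0.6931 / 0.0405 ≈ 17.11 years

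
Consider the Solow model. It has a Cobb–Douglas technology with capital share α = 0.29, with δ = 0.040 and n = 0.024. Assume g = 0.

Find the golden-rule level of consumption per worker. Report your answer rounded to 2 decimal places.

c_gold ≈ 1.32

At the golden rule, f'(k) = n + δ, so α·k^(α−1) = n + δ and k_gold = (α/(n + δ))^(1/(1−α)).
k_gold = (0.29/0.064)^(1/0.71) = 4.5313^1.4085 ≈ 8.4002
c_gold = f(k_gold) − (n + δ)·k_gold = 1.8537 − 0.064×8.4002 ≈ 1.3161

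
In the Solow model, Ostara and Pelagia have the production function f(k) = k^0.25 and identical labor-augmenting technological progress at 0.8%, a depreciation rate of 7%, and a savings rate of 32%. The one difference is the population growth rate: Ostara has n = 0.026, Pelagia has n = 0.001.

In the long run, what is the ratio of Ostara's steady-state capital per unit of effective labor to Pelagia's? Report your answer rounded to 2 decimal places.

ratio ≈ 0.69

Steady-state k* = [s/(n + g + δ)]^(1/(1−α)), so the ratio is [ (s_O/(n + g + δ)_O) / (s_P/(n + g + δ)_P) ]^1.3333.
s_O/(n + g + δ)_O = 0.32/0.104 = 3.0769; s_P/(n + g + δ)_P = 0.32/0.079 = 4.0506.
Ratio = (3.0769/4.0506)^1.3333 = 0.7596^1.3333 ≈ 0.6931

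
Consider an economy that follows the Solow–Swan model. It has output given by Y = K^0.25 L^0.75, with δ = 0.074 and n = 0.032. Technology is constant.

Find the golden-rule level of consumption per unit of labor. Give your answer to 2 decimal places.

c_gold ≈ 1.00

At the golden rule, f'(k) = n + δ, so α·k^(α−1) = n + δ and k_gold = (α/(n + δ))^(1/(1−α)).
k_gold = (0.25/0.106)^(1/0.75) = 2.3585^1.3333 ≈ 3.1393
c_gold = f(k_gold) − (n + δ)·k_gold = 1.3311 − 0.106×3.1393 ≈ 0.9983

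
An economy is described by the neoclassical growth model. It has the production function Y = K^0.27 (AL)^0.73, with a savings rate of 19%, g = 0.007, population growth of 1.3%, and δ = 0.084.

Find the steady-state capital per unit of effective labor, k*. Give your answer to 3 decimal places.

In steady state, investment equals break-even investment: s·k^α = (n + g + δ)·k.
Rearranging, k^(1−α) = s / (n + g + δ).
k^0.73 = 0.19 / (0.013 + 0.007 + 0.084) = 0.19 / 0.104 = 1.8269
k* = 1.8269^(1/0.73) ≈ 2.2830

k* = 2.283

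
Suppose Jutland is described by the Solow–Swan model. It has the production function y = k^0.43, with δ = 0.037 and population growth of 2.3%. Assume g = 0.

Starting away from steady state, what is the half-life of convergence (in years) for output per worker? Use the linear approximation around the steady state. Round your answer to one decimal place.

about 20.3 years

Near the steady state the convergence rate is λ = (1 − α)(n + δ).
λ = (1 − 0.43) × 0.060 = 0.57 × 0.060 = 0.0342
Half-life = ln 2 / λ = 0.6931 / 0.0342 ≈ 20.27 years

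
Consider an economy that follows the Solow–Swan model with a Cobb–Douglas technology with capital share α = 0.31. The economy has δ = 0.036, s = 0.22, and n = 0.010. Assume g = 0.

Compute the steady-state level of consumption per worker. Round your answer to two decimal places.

In steady state, investment equals break-even investment: s·k^α = (n + δ)·k.
Dividing both sides by k: k^(1−α) = s / (n + δ).
k^0.69 = 0.22 / (0.010 + 0.036) = 0.22 / 0.046 = 4.7826
k* = 4.7826^(1/0.69) ≈ 9.6610
y* = (k*)^α = 9.6610^0.31 ≈ 2.0200
c* = (1 − s)·y* = (1 − 0.22) × 2.0200 ≈ 1.5756

c* ≈ 1.58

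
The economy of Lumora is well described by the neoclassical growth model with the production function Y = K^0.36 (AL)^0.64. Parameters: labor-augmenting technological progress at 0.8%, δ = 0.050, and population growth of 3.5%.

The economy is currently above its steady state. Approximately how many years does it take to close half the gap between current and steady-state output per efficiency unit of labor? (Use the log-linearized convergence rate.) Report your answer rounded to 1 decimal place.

Near the steady state the convergence rate is λ = (1 − α)(n + g + δ).
λ = (1 − 0.36) × 0.093 = 0.64 × 0.093 = 0.05952
Half-life = ln 2 / λ = 0.6931 / 0.05952 ≈ 11.64 years

t_½ ≈ 11.6 years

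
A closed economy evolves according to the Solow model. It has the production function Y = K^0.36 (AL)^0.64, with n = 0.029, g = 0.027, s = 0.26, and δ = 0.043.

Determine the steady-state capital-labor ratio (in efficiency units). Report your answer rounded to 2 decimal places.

In steady state, investment equals break-even investment: s·k^α = (n + g + δ)·k.
Rearranging, k^(1−α) = s / (n + g + δ).
k^0.64 = 0.26 / (0.029 + 0.027 + 0.043) = 0.26 / 0.099 = 2.6263
k* = 2.6263^(1/0.64) ≈ 4.5209

k* ≈ 4.52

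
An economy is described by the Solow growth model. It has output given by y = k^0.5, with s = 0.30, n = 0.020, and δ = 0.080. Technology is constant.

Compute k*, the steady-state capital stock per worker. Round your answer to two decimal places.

k* ≈ 9.00

In steady state, investment equals break-even investment: s·k^α = (n + δ)·k.
Rearranging, k^(1−α) = s / (n + δ).
k^0.5 = 0.30 / (0.020 + 0.080) = 0.30 / 0.100 = 3.0000
k* = 3.0000^(1/0.5) ≈ 9.0000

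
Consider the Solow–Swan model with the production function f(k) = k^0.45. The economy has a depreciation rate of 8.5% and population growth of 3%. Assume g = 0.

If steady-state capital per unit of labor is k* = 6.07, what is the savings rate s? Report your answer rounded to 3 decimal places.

s ≈ 0.310

In steady state, investment equals break-even investment: s·k^α = (n + δ)·k.
So s / (n + δ) = (k*)^(1−α) = 6.07^0.55 = 2.6962.
Therefore s = 2.6962 × (n + δ) = 2.6962 × 0.115 = 0.3101.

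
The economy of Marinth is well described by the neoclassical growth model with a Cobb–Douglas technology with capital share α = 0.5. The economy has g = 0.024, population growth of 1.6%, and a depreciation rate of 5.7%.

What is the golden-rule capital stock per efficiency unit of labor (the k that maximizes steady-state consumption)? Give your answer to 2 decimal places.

The golden rule sets f'(k) = n + g + δ, i.e. α·k^(α−1) = n + g + δ.
So k^(1−α) = α / (n + g + δ) = 0.5 / 0.097 = 5.1546.
k_gold = 5.1546^(1/0.5) ≈ 26.5699

k_gold ≈ 26.57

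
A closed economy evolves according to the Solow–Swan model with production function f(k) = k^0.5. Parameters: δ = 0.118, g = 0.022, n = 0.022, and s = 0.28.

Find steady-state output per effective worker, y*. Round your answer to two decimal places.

In steady state, investment equals break-even investment: s·k^α = (n + g + δ)·k.
Dividing both sides by k: k^(1−α) = s / (n + g + δ).
k^0.5 = 0.28 / (0.022 + 0.022 + 0.118) = 0.28 / 0.162 = 1.7284
k* = 1.7284^(1/0.5) ≈ 2.9874
y* = (k*)^α = 2.9874^0.5 ≈ 1.7284

y* = 1.73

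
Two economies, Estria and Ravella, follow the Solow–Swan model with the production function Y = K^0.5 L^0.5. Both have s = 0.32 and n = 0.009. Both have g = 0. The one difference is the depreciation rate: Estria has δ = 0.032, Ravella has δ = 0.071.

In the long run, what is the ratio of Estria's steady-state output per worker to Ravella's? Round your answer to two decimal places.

Steady-state y* = [s/(n + δ)]^(α/(1−α)), so the ratio is [ (s_E/(n + δ)_E) / (s_R/(n + δ)_R) ]^1.
s_E/(n + δ)_E = 0.32/0.041 = 7.8049; s_R/(n + δ)_R = 0.32/0.080 = 4.0000.
Ratio = (7.8049/4.0000)^1 = 1.9512^1 ≈ 1.9512

ratio ≈ 1.95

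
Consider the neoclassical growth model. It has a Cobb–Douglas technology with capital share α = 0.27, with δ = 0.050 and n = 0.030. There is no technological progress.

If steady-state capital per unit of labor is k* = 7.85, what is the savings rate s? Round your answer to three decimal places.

s ≈ 0.360

Steady state requires s·f(k) = (n + δ)·k, i.e. s·k^α = (n + δ)·k.
So s / (n + δ) = (k*)^(1−α) = 7.85^0.73 = 4.5004.
Therefore s = 4.5004 × (n + δ) = 4.5004 × 0.080 = 0.3600.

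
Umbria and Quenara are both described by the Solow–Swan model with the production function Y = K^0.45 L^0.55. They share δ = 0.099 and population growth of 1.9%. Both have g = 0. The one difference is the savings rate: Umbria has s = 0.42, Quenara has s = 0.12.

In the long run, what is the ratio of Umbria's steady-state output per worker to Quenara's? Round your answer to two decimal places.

ratio ≈ 2.79

Steady-state y* = [s/(n + δ)]^(α/(1−α)), so the ratio is [ (s_U/(n + δ)_U) / (s_Q/(n + δ)_Q) ]^0.8182.
s_U/(n + δ)_U = 0.42/0.118 = 3.5593; s_Q/(n + δ)_Q = 0.12/0.118 = 1.0169.
Ratio = (3.5593/1.0169)^0.8182 = 3.5001^0.8182 ≈ 2.7872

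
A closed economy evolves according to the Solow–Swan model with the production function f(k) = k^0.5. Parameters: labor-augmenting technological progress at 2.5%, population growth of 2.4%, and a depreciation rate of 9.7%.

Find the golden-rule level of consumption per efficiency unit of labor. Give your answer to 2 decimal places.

At the golden rule, f'(k) = n + g + δ, so α·k^(α−1) = n + g + δ and k_gold = (α/(n + g + δ))^(1/(1−α)).
k_gold = (0.5/0.146)^(1/0.5) = 3.4247^2 ≈ 11.7286
c_gold = f(k_gold) − (n + g + δ)·k_gold = 3.4247 − 0.146×11.7286 ≈ 1.7123

c_gold ≈ 1.71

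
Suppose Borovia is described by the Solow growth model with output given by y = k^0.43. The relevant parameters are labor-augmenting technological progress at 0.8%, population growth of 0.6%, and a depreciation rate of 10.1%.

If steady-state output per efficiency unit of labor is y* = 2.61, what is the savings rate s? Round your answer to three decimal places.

At the steady state, Δk = 0, so s·k^α = (n + g + δ)·k.
Since y* = [s/(n + g + δ)]^(α/(1−α)), we have s/(n + g + δ) = (y*)^((1−α)/α) = 2.61^1.3256 = 3.5670.
Therefore s = 3.5670 × (n + g + δ) = 3.5670 × 0.115 = 0.4102.

s ≈ 0.410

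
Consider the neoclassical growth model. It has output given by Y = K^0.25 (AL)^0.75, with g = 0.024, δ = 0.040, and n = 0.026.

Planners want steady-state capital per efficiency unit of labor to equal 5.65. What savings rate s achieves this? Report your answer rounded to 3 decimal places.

Steady state requires s·f(k) = (n + g + δ)·k, i.e. s·k^α = (n + g + δ)·k.
So s / (n + g + δ) = (k*)^(1−α) = 5.65^0.75 = 3.6647.
Therefore s = 3.6647 × (n + g + δ) = 3.6647 × 0.090 = 0.3298.

s ≈ 0.330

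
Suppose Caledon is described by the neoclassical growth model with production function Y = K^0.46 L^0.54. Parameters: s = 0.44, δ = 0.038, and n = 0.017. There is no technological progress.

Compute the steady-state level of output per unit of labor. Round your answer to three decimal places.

y* = 5.879

Steady state requires s·f(k) = (n + δ)·k, i.e. s·k^α = (n + δ)·k.
Rearranging, k^(1−α) = s / (n + δ).
k^0.54 = 0.44 / (0.017 + 0.038) = 0.44 / 0.055 = 8.0000
k* = 8.0000^(1/0.54) ≈ 47.0315
y* = (k*)^α = 47.0315^0.46 ≈ 5.8789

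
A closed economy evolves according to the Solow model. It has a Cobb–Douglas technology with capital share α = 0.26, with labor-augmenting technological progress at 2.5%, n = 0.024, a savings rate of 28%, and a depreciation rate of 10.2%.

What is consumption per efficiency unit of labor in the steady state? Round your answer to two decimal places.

c* ≈ 0.89

Steady state requires s·f(k) = (n + g + δ)·k, i.e. s·k^α = (n + g + δ)·k.
Rearranging, k^(1−α) = s / (n + g + δ).
k^0.74 = 0.28 / (0.024 + 0.025 + 0.102) = 0.28 / 0.151 = 1.8543
k* = 1.8543^(1/0.74) ≈ 2.3036
y* = (k*)^α = 2.3036^0.26 ≈ 1.2423
c* = (1 − s)·y* = (1 − 0.28) × 1.2423 ≈ 0.8945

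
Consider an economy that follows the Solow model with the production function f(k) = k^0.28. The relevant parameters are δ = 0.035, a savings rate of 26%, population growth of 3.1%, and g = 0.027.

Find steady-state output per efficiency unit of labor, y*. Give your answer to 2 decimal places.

y* = 1.49

At the steady state, Δk = 0, so s·k^α = (n + g + δ)·k.
Rearranging, k^(1−α) = s / (n + g + δ).
k^0.72 = 0.26 / (0.031 + 0.027 + 0.035) = 0.26 / 0.093 = 2.7957
k* = 2.7957^(1/0.72) ≈ 4.1699
y* = (k*)^α = 4.1699^0.28 ≈ 1.4915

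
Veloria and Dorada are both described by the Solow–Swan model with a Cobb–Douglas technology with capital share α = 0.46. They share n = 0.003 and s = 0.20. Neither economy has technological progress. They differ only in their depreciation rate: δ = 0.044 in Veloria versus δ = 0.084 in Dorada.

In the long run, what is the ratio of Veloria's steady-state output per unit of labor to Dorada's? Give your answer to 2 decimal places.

ratio ≈ 1.69

Steady-state y* = [s/(n + δ)]^(α/(1−α)), so the ratio is [ (s_V/(n + δ)_V) / (s_D/(n + δ)_D) ]^0.8519.
s_V/(n + δ)_V = 0.20/0.047 = 4.2553; s_D/(n + δ)_D = 0.20/0.087 = 2.2989.
Ratio = (4.2553/2.2989)^0.8519 = 1.8510^0.8519 ≈ 1.6897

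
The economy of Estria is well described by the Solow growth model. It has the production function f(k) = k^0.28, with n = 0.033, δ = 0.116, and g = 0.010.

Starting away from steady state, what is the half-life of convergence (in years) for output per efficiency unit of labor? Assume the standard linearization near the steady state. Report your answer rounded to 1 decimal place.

t_½ ≈ 6.1 years

Near the steady state the convergence rate is λ = (1 − α)(n + g + δ).
λ = (1 − 0.28) × 0.159 = 0.72 × 0.159 = 0.11448
Half-life = ln 2 / λ = 0.6931 / 0.11448 ≈ 6.05 years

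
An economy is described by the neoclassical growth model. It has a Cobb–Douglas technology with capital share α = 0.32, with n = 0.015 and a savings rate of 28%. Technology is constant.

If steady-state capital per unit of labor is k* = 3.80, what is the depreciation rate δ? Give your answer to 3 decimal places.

δ ≈ 0.098

At the steady state, Δk = 0, so s·k^α = (n + δ)·k.
So s / (n + δ) = (k*)^(1−α) = 3.80^0.68 = 2.4789.
Therefore n + δ = s / 2.4789 = 0.28 / 2.4789 = 0.1130, so δ = 0.1130 − 0.015 = 0.0980.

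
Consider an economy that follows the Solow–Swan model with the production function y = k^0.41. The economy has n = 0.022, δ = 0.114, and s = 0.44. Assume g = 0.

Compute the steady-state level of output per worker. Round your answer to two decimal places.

y* ≈ 2.26

At the steady state, Δk = 0, so s·k^α = (n + δ)·k.
Dividing both sides by k: k^(1−α) = s / (n + δ).
k^0.59 = 0.44 / (0.022 + 0.114) = 0.44 / 0.136 = 3.2353
k* = 3.2353^(1/0.59) ≈ 7.3158
y* = (k*)^α = 7.3158^0.41 ≈ 2.2612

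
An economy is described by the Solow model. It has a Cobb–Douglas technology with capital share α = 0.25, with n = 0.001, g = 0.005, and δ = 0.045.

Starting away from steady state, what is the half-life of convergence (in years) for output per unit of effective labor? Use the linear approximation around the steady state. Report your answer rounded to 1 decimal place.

Near the steady state the convergence rate is λ = (1 − α)(n + g + δ).
λ = (1 − 0.25) × 0.051 = 0.75 × 0.051 = 0.03825
Half-life = ln 2 / λ = 0.6931 / 0.03825 ≈ 18.12 years

t_½ ≈ 18.1 years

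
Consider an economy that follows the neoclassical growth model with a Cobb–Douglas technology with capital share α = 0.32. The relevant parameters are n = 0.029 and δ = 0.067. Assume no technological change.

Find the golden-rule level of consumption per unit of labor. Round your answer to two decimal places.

c_gold ≈ 1.20

At the golden rule, f'(k) = n + δ, so α·k^(α−1) = n + δ and k_gold = (α/(n + δ))^(1/(1−α)).
k_gold = (0.32/0.096)^(1/0.68) = 3.3333^1.4706 ≈ 5.8741
c_gold = f(k_gold) − (n + δ)·k_gold = 1.7622 − 0.096×5.8741 ≈ 1.1983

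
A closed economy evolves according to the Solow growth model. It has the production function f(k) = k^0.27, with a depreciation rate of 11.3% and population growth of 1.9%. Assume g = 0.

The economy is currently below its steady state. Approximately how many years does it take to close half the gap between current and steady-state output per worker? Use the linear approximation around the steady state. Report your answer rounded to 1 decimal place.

half-life ≈ 7.2 years

Near the steady state the convergence rate is λ = (1 − α)(n + δ).
λ = (1 − 0.27) × 0.132 = 0.73 × 0.132 = 0.09636
Half-life = ln 2 / λ = 0.6931 / 0.09636 ≈ 7.19 years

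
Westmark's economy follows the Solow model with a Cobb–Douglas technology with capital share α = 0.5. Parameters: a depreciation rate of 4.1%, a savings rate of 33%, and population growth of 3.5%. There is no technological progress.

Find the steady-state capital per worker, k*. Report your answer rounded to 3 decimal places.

In steady state, investment equals break-even investment: s·k^α = (n + δ)·k.
Rearranging, k^(1−α) = s / (n + δ).
k^0.5 = 0.33 / (0.035 + 0.041) = 0.33 / 0.076 = 4.3421
k* = 4.3421^(1/0.5) ≈ 18.8538

k* = 18.854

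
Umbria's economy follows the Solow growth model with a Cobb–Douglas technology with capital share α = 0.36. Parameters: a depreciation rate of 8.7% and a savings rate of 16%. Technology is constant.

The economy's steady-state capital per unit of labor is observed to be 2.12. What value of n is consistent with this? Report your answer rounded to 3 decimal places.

At the steady state, Δk = 0, so s·k^α = (n + δ)·k.
So s / (n + δ) = (k*)^(1−α) = 2.12^0.64 = 1.6175.
Therefore n + δ = s / 1.6175 = 0.16 / 1.6175 = 0.0989, so n = 0.0989 − 0.087 = 0.0119.

n ≈ 0.012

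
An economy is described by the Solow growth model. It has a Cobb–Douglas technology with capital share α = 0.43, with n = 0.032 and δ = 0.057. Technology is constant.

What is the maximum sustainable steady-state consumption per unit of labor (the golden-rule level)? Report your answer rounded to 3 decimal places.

c_gold ≈ 1.870

At the golden rule, f'(k) = n + δ, so α·k^(α−1) = n + δ and k_gold = (α/(n + δ))^(1/(1−α)).
k_gold = (0.43/0.089)^(1/0.57) = 4.8315^1.7544 ≈ 15.8545
c_gold = f(k_gold) − (n + δ)·k_gold = 3.2814 − 0.089×15.8545 ≈ 1.8703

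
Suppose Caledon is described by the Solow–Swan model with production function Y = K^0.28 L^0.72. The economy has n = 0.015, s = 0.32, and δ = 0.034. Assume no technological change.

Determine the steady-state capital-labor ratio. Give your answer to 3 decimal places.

Steady state requires s·f(k) = (n + δ)·k, i.e. s·k^α = (n + δ)·k.
Dividing both sides by k: k^(1−α) = s / (n + δ).
k^0.72 = 0.32 / (0.015 + 0.034) = 0.32 / 0.049 = 6.5306
k* = 6.5306^(1/0.72) ≈ 13.5481

k* = 13.548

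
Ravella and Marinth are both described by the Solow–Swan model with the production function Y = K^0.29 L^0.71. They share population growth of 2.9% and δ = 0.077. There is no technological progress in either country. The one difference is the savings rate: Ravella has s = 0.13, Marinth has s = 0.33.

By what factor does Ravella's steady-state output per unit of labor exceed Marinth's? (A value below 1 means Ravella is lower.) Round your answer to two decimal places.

y*_R / y*_M ≈ 0.68

Steady-state y* = [s/(n + δ)]^(α/(1−α)), so the ratio is [ (s_R/(n + δ)_R) / (s_M/(n + δ)_M) ]^0.4085.
s_R/(n + δ)_R = 0.13/0.106 = 1.2264; s_M/(n + δ)_M = 0.33/0.106 = 3.1132.
Ratio = (1.2264/3.1132)^0.4085 = 0.3939^0.4085 ≈ 0.6835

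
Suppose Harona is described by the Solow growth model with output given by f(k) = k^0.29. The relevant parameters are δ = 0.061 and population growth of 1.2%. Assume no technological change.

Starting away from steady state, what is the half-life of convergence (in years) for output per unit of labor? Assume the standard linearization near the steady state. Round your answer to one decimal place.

Near the steady state the convergence rate is λ = (1 − α)(n + δ).
λ = (1 − 0.29) × 0.073 = 0.71 × 0.073 = 0.05183
Half-life = ln 2 / λ = 0.6931 / 0.05183 ≈ 13.37 years

about 13.4 years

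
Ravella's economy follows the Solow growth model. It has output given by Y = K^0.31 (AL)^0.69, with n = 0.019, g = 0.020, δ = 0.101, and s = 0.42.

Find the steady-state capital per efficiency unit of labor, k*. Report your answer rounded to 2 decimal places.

At the steady state, Δk = 0, so s·k^α = (n + g + δ)·k.
Dividing both sides by k: k^(1−α) = s / (n + g + δ).
k^0.69 = 0.42 / (0.019 + 0.020 + 0.101) = 0.42 / 0.140 = 3.0000
k* = 3.0000^(1/0.69) ≈ 4.9145

k* ≈ 4.91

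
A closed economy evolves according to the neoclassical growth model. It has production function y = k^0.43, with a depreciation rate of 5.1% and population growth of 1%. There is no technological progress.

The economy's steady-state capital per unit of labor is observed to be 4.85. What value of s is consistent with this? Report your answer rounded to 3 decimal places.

s ≈ 0.150

At the steady state, Δk = 0, so s·k^α = (n + δ)·k.
So s / (n + δ) = (k*)^(1−α) = 4.85^0.57 = 2.4596.
Therefore s = 2.4596 × (n + δ) = 2.4596 × 0.061 = 0.1500.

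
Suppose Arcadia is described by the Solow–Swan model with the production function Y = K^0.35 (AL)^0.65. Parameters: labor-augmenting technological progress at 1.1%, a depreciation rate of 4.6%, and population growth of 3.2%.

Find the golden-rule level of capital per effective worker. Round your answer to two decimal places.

The golden rule sets f'(k) = n + g + δ, i.e. α·k^(α−1) = n + g + δ.
So k^(1−α) = α / (n + g + δ) = 0.35 / 0.089 = 3.9326.
k_gold = 3.9326^(1/0.65) ≈ 8.2204

k_gold ≈ 8.22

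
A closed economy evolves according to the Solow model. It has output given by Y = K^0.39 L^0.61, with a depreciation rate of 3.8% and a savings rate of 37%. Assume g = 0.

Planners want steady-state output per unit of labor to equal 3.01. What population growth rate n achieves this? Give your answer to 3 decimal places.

Steady state requires s·f(k) = (n + δ)·k, i.e. s·k^α = (n + δ)·k.
Since y* = [s/(n + δ)]^(α/(1−α)), we have s/(n + δ) = (y*)^((1−α)/α) = 3.01^1.5641 = 5.6044.
Therefore n + δ = s / 5.6044 = 0.37 / 5.6044 = 0.0660, so n = 0.0660 − 0.038 = 0.0280.

n ≈ 0.028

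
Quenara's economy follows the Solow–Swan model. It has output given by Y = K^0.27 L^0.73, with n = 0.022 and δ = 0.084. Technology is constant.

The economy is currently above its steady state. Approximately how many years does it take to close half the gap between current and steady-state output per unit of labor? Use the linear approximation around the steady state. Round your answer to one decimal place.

t_½ ≈ 9.0 years

Near the steady state the convergence rate is λ = (1 − α)(n + δ).
λ = (1 − 0.27) × 0.106 = 0.73 × 0.106 = 0.07738
Half-life = ln 2 / λ = 0.6931 / 0.07738 ≈ 8.96 years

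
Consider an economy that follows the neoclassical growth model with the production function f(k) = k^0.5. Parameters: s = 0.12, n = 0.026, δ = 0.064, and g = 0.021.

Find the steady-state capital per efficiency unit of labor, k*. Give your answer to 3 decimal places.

In steady state, investment equals break-even investment: s·k^α = (n + g + δ)·k.
Dividing both sides by k: k^(1−α) = s / (n + g + δ).
k^0.5 = 0.12 / (0.026 + 0.021 + 0.064) = 0.12 / 0.111 = 1.0811
k* = 1.0811^(1/0.5) ≈ 1.1688

k* ≈ 1.169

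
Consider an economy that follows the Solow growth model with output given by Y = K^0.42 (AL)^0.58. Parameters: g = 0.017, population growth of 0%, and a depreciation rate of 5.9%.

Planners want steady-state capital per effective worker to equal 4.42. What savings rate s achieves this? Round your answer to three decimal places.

In steady state, investment equals break-even investment: s·k^α = (n + g + δ)·k.
So s / (n + g + δ) = (k*)^(1−α) = 4.42^0.58 = 2.3678.
Therefore s = 2.3678 × (n + g + δ) = 2.3678 × 0.076 = 0.1800.

s ≈ 0.180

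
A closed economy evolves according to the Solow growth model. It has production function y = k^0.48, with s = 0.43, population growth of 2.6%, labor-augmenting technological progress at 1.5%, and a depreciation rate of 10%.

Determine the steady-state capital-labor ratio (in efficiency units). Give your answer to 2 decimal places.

Steady state requires s·f(k) = (n + g + δ)·k, i.e. s·k^α = (n + g + δ)·k.
Rearranging, k^(1−α) = s / (n + g + δ).
k^0.52 = 0.43 / (0.026 + 0.015 + 0.100) = 0.43 / 0.141 = 3.0496
k* = 3.0496^(1/0.52) ≈ 8.5356

k* = 8.54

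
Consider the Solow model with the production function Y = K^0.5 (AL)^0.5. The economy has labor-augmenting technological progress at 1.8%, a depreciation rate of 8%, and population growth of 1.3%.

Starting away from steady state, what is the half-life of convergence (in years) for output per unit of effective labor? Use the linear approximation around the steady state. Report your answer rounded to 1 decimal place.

Near the steady state the convergence rate is λ = (1 − α)(n + g + δ).
λ = (1 − 0.5) × 0.111 = 0.5 × 0.111 = 0.0555
Half-life = ln 2 / λ = 0.6931 / 0.0555 ≈ 12.49 years

half-life ≈ 12.5 years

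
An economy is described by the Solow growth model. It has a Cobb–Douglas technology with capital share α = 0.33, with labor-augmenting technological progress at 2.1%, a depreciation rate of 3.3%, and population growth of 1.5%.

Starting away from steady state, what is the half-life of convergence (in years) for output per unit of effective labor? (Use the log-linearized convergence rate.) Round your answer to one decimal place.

Near the steady state the convergence rate is λ = (1 − α)(n + g + δ).
λ = (1 − 0.33) × 0.069 = 0.67 × 0.069 = 0.04623
Half-life = ln 2 / λ = 0.6931 / 0.04623 ≈ 14.99 years

t_½ ≈ 15.0 years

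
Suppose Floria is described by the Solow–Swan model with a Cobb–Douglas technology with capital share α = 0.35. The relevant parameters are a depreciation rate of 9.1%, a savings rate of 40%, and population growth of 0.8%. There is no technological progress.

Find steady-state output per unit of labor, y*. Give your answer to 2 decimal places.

Steady state requires s·f(k) = (n + δ)·k, i.e. s·k^α = (n + δ)·k.
Rearranging, k^(1−α) = s / (n + δ).
k^0.65 = 0.40 / (0.008 + 0.091) = 0.40 / 0.099 = 4.0404
k* = 4.0404^(1/0.65) ≈ 8.5696
y* = (k*)^α = 8.5696^0.35 ≈ 2.1210

y* ≈ 2.12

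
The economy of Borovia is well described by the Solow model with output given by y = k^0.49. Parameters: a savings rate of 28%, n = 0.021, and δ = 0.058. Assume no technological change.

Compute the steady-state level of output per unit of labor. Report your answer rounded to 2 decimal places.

Steady state requires s·f(k) = (n + δ)·k, i.e. s·k^α = (n + δ)·k.
Dividing both sides by k: k^(1−α) = s / (n + δ).
k^0.51 = 0.28 / (0.021 + 0.058) = 0.28 / 0.079 = 3.5443
k* = 3.5443^(1/0.51) ≈ 11.9539
y* = (k*)^α = 11.9539^0.49 ≈ 3.3727

y* ≈ 3.37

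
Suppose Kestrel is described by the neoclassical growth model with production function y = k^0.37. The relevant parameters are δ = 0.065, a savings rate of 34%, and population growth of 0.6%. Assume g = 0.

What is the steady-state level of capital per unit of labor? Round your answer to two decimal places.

In steady state, investment equals break-even investment: s·k^α = (n + δ)·k.
Dividing both sides by k: k^(1−α) = s / (n + δ).
k^0.63 = 0.34 / (0.006 + 0.065) = 0.34 / 0.071 = 4.7887
k* = 4.7887^(1/0.63) ≈ 12.0146

k* ≈ 12.01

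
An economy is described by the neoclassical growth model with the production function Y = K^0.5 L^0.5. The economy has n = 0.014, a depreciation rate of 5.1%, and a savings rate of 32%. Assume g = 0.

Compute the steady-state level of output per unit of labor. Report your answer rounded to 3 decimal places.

Steady state requires s·f(k) = (n + δ)·k, i.e. s·k^α = (n + δ)·k.
Rearranging, k^(1−α) = s / (n + δ).
k^0.5 = 0.32 / (0.014 + 0.051) = 0.32 / 0.065 = 4.9231
k* = 4.9231^(1/0.5) ≈ 24.2369
y* = (k*)^α = 24.2369^0.5 ≈ 4.9231

y* ≈ 4.923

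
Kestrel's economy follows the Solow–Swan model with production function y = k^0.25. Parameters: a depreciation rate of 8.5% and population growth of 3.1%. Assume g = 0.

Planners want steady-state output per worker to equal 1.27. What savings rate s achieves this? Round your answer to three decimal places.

Steady state requires s·f(k) = (n + δ)·k, i.e. s·k^α = (n + δ)·k.
Since y* = [s/(n + δ)]^(α/(1−α)), we have s/(n + δ) = (y*)^((1−α)/α) = 1.27^3 = 2.0484.
Therefore s = 2.0484 × (n + δ) = 2.0484 × 0.116 = 0.2376.

s ≈ 0.238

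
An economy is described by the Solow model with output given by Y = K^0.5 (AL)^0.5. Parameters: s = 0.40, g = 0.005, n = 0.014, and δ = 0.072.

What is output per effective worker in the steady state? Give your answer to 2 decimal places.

y* ≈ 4.40

At the steady state, Δk = 0, so s·k^α = (n + g + δ)·k.
Dividing both sides by k: k^(1−α) = s / (n + g + δ).
k^0.5 = 0.40 / (0.014 + 0.005 + 0.072) = 0.40 / 0.091 = 4.3956
k* = 4.3956^(1/0.5) ≈ 19.3213
y* = (k*)^α = 19.3213^0.5 ≈ 4.3956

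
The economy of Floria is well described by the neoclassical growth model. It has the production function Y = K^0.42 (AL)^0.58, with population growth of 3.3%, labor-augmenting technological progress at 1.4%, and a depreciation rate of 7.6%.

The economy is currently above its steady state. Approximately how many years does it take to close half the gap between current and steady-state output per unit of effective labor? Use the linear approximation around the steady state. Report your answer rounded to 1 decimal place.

Near the steady state the convergence rate is λ = (1 − α)(n + g + δ).
λ = (1 − 0.42) × 0.123 = 0.58 × 0.123 = 0.07134
Half-life = ln 2 / λ = 0.6931 / 0.07134 ≈ 9.72 years

about 9.7 years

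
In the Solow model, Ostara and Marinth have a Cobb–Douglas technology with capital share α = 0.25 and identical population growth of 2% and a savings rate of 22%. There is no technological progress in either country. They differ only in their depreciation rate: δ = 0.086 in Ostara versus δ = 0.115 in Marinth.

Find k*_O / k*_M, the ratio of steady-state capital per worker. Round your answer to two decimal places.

Steady-state k* = [s/(n + δ)]^(1/(1−α)), so the ratio is [ (s_O/(n + δ)_O) / (s_M/(n + δ)_M) ]^1.3333.
s_O/(n + δ)_O = 0.22/0.106 = 2.0755; s_M/(n + δ)_M = 0.22/0.135 = 1.6296.
Ratio = (2.0755/1.6296)^1.3333 = 1.2736^1.3333 ≈ 1.3805

k*_O / k*_M ≈ 1.38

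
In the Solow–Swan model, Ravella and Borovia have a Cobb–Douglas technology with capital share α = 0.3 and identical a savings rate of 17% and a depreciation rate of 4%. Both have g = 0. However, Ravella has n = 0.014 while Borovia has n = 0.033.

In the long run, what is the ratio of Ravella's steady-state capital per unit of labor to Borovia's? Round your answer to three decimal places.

Steady-state k* = [s/(n + δ)]^(1/(1−α)), so the ratio is [ (s_R/(n + δ)_R) / (s_B/(n + δ)_B) ]^1.4286.
s_R/(n + δ)_R = 0.17/0.054 = 3.1481; s_B/(n + δ)_B = 0.17/0.073 = 2.3288.
Ratio = (3.1481/2.3288)^1.4286 = 1.3518^1.4286 ≈ 1.5382

ratio ≈ 1.538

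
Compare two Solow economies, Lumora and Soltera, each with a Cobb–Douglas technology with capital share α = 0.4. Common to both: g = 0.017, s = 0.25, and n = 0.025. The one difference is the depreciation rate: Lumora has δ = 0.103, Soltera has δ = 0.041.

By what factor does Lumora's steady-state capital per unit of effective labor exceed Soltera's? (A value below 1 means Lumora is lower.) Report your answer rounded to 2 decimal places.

Steady-state k* = [s/(n + g + δ)]^(1/(1−α)), so the ratio is [ (s_L/(n + g + δ)_L) / (s_S/(n + g + δ)_S) ]^1.6667.
s_L/(n + g + δ)_L = 0.25/0.145 = 1.7241; s_S/(n + g + δ)_S = 0.25/0.083 = 3.0120.
Ratio = (1.7241/3.0120)^1.6667 = 0.5724^1.6667 ≈ 0.3946

k*_L / k*_S ≈ 0.39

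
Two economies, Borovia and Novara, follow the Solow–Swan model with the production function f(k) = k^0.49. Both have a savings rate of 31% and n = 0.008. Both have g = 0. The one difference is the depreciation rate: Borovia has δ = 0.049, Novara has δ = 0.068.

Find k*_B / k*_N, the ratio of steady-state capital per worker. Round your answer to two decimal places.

k*_B / k*_N ≈ 1.76

Steady-state k* = [s/(n + δ)]^(1/(1−α)), so the ratio is [ (s_B/(n + δ)_B) / (s_N/(n + δ)_N) ]^1.9608.
s_B/(n + δ)_B = 0.31/0.057 = 5.4386; s_N/(n + δ)_N = 0.31/0.076 = 4.0789.
Ratio = (5.4386/4.0789)^1.9608 = 1.3333^1.9608 ≈ 1.7578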